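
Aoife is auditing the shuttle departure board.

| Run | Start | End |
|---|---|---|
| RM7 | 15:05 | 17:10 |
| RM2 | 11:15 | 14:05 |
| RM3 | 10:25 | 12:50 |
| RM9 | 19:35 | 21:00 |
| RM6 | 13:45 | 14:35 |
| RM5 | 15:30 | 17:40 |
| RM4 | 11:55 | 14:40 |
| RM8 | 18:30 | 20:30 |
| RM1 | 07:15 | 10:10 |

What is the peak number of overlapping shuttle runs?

Walk through starts and ends in time order (an end at T is processed before a start at T):
07:15 start RM1 → 1
10:10 end RM1 → 0
10:25 start RM3 → 1
11:15 start RM2 → 2
11:55 start RM4 → 3
12:50 end RM3 → 2
13:45 start RM6 → 3
14:05 end RM2 → 2
14:35 end RM6 → 1
14:40 end RM4 → 0
15:05 start RM7 → 1
15:30 start RM5 → 2
17:10 end RM7 → 1
17:40 end RM5 → 0
18:30 start RM8 → 1
19:35 start RM9 → 2
20:30 end RM8 → 1
21:00 end RM9 → 0
Peak is 3, at 11:55 (RM2, RM3, RM4).

3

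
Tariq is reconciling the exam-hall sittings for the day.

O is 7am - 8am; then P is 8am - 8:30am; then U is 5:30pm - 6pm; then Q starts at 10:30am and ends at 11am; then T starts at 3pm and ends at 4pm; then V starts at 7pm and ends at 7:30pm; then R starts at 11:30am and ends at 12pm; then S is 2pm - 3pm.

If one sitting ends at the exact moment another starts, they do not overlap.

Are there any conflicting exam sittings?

Sorted by start: O, P, Q, R, S, T, U, V.
P starts exactly when O ends (back-to-back, no overlap) — done with O.
Q starts after P ends — done with P.
R starts after Q ends — done with Q.
S starts after R ends — done with R.
T starts exactly when S ends (back-to-back, no overlap) — done with S.
U starts after T ends — done with T.
V starts after U ends.
Every pair is clear; the schedule has no overlaps.

No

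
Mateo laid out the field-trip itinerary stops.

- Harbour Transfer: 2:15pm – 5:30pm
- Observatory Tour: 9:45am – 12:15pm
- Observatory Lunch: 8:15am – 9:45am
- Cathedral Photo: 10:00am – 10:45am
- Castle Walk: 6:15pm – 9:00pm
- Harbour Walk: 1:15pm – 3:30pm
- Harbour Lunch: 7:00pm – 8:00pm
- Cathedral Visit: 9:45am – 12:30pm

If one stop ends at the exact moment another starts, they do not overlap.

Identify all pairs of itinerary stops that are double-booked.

Sorted by start: Observatory Lunch, Cathedral Visit, Observatory Tour, Cathedral Photo, Harbour Walk, Harbour Transfer, Castle Walk, Harbour Lunch.
Cathedral Visit starts exactly when Observatory Lunch ends (back-to-back, no overlap), so Observatory Lunch has no further overlaps.
Observatory Tour starts before Cathedral Visit ends → Cathedral Visit and Observatory Tour overlap.
Cathedral Photo starts before Cathedral Visit ends → Cathedral Visit and Cathedral Photo overlap.
Harbour Walk starts after Cathedral Visit ends, so Cathedral Visit has no further overlaps.
Cathedral Photo starts before Observatory Tour ends → Observatory Tour and Cathedral Photo overlap.
Harbour Walk starts after Observatory Tour ends, so Observatory Tour has no further overlaps.
Harbour Walk starts after Cathedral Photo ends, so Cathedral Photo has no further overlaps.
Harbour Transfer starts before Harbour Walk ends → Harbour Walk and Harbour Transfer overlap.
Castle Walk starts after Harbour Walk ends, so Harbour Walk has no further overlaps.
Castle Walk starts after Harbour Transfer ends, so Harbour Transfer has no further overlaps.
Harbour Lunch starts before Castle Walk ends → Castle Walk and Harbour Lunch overlap.

Castle Walk & Harbour Lunch, Cathedral Photo & Cathedral Visit, Cathedral Photo & Observatory Tour, Cathedral Visit & Observatory Tour, Harbour Transfer & Harbour Walk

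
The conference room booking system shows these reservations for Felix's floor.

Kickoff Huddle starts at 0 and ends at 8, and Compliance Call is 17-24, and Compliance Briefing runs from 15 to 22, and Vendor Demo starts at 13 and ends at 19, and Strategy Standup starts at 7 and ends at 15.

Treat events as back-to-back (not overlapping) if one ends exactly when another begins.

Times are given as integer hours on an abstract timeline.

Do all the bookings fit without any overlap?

No

Sorted by start: Kickoff Huddle, Strategy Standup, Vendor Demo, Compliance Briefing, Compliance Call.
Strategy Standup starts before Kickoff Huddle ends → Kickoff Huddle and Strategy Standup overlap.
That's a conflict, so the schedule is not conflict-free.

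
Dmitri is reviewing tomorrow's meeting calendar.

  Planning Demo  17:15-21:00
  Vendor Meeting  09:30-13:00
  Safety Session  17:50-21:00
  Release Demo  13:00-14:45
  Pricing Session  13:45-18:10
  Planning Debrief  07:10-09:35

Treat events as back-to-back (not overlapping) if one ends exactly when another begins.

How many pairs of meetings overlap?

5

Sorted by start: Planning Debrief, Vendor Meeting, Release Demo, Pricing Session, Planning Demo, Safety Session.
Vendor Meeting starts before Planning Debrief ends → Planning Debrief and Vendor Meeting overlap.
Release Demo starts after Planning Debrief ends — done with Planning Debrief.
Release Demo starts exactly when Vendor Meeting ends (back-to-back, no overlap) — done with Vendor Meeting.
Pricing Session starts before Release Demo ends → Release Demo and Pricing Session overlap.
Planning Demo starts after Release Demo ends — done with Release Demo.
Planning Demo starts before Pricing Session ends → Pricing Session and Planning Demo overlap.
Safety Session starts before Pricing Session ends → Pricing Session and Safety Session overlap.
Safety Session starts before Planning Demo ends → Planning Demo and Safety Session overlap.
Overlapping pairs: Planning Debrief & Vendor Meeting, Planning Demo & Pricing Session, Planning Demo & Safety Session, Pricing Session & Release Demo, Pricing Session & Safety Session — 5 in total.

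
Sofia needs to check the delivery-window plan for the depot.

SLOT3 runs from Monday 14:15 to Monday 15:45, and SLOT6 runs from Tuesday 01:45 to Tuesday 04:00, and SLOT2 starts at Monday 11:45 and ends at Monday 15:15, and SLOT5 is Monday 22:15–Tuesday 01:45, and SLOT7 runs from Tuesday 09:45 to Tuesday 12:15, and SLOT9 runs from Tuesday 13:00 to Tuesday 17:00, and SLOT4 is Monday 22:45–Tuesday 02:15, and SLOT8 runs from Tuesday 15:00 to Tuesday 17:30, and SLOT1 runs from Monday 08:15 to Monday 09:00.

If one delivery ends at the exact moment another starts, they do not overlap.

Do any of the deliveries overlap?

Yes

Sorted by start: SLOT1, SLOT2, SLOT3, SLOT5, SLOT4, SLOT6, SLOT7, SLOT9, SLOT8.
SLOT2 starts after SLOT1 ends, so SLOT1 has no further overlaps.
SLOT3 starts before SLOT2 ends → SLOT2 and SLOT3 overlap.
That's a conflict, so the schedule is not conflict-free.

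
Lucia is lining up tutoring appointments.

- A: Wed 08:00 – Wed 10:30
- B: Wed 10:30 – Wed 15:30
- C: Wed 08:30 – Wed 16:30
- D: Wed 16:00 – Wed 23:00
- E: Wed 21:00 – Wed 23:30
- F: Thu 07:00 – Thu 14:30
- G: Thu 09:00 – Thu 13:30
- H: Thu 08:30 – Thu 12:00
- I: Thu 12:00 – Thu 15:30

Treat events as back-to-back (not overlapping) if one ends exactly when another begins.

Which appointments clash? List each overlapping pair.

Check each pair: they overlap iff neither finishes before the other starts.
Sorted by start: A, C, B, D, E, F, H, G, I.
C starts before A ends → A and C overlap.
B starts exactly when A ends (back-to-back, no overlap); A is clear from here.
B starts before C ends → C and B overlap.
D starts before C ends → C and D overlap.
E starts after C ends; C is clear from here.
D starts after B ends; B is clear from here.
E starts before D ends → D and E overlap.
F starts after D ends; D is clear from here.
F starts after E ends; E is clear from here.
H starts before F ends → F and H overlap.
G starts before F ends → F and G overlap.
I starts before F ends → F and I overlap.
G starts before H ends → H and G overlap.
I starts exactly when H ends (back-to-back, no overlap).
I starts before G ends → G and I overlap.

A & C, B & C, C & D, D & E, F & G, F & H, F & I, G & H, G & I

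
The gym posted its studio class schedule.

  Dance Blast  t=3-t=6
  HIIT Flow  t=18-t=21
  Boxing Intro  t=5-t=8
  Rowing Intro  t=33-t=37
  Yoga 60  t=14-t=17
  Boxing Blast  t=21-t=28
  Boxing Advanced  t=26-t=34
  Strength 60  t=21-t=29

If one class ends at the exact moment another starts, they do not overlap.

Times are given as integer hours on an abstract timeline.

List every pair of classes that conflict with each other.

Two intervals overlap when each starts before the other ends.
Sorted by start: Dance Blast, Boxing Intro, Yoga 60, HIIT Flow, Boxing Blast, Strength 60, Boxing Advanced, Rowing Intro.
Boxing Intro starts before Dance Blast ends → Dance Blast and Boxing Intro overlap.
Yoga 60 starts after Dance Blast ends, so Dance Blast has no further overlaps.
Yoga 60 starts after Boxing Intro ends, so Boxing Intro has no further overlaps.
HIIT Flow starts after Yoga 60 ends, so Yoga 60 has no further overlaps.
Boxing Blast starts exactly when HIIT Flow ends (back-to-back, no overlap), so HIIT Flow has no further overlaps.
Strength 60 starts before Boxing Blast ends → Boxing Blast and Strength 60 overlap.
Boxing Advanced starts before Boxing Blast ends → Boxing Blast and Boxing Advanced overlap.
Rowing Intro starts after Boxing Blast ends.
Boxing Advanced starts before Strength 60 ends → Strength 60 and Boxing Advanced overlap.
Rowing Intro starts after Strength 60 ends.
Rowing Intro starts before Boxing Advanced ends → Boxing Advanced and Rowing Intro overlap.

Boxing Advanced & Boxing Blast, Boxing Advanced & Rowing Intro, Boxing Advanced & Strength 60, Boxing Blast & Strength 60, Boxing Intro & Dance Blast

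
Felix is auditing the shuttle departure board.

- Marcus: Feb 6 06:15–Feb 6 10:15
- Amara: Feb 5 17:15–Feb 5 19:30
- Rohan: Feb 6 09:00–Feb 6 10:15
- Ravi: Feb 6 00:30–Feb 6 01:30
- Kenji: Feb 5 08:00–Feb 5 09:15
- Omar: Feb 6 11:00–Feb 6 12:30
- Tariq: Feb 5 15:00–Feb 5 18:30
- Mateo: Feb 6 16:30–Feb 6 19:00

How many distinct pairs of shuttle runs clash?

Two intervals overlap when each starts before the other ends.
Sorted by start: Kenji, Tariq, Amara, Ravi, Marcus, Rohan, Omar, Mateo.
Tariq starts after Kenji ends; Kenji is clear from here.
Amara starts before Tariq ends → Tariq and Amara overlap.
Ravi starts after Tariq ends; Tariq is clear from here.
Ravi starts after Amara ends; Amara is clear from here.
Marcus starts after Ravi ends; Ravi is clear from here.
Rohan starts before Marcus ends → Marcus and Rohan overlap.
Omar starts after Marcus ends; Marcus is clear from here.
Omar starts after Rohan ends; Rohan is clear from here.
Mateo starts after Omar ends.
Overlapping pairs: Amara & Tariq, Marcus & Rohan — 2 in total.

2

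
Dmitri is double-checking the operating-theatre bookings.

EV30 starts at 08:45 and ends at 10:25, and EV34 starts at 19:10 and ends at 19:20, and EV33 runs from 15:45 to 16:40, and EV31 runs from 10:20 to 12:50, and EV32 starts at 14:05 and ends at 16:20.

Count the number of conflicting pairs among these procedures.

Two intervals overlap when each starts before the other ends.
Sorted by start: EV30, EV31, EV32, EV33, EV34.
EV31 starts before EV30 ends → EV30 and EV31 overlap.
EV32 starts after EV30 ends; EV30 is clear from here.
EV32 starts after EV31 ends; EV31 is clear from here.
EV33 starts before EV32 ends → EV32 and EV33 overlap.
EV34 starts after EV32 ends.
EV34 starts after EV33 ends.
Overlapping pairs: EV30 & EV31, EV32 & EV33 — 2 in total.

2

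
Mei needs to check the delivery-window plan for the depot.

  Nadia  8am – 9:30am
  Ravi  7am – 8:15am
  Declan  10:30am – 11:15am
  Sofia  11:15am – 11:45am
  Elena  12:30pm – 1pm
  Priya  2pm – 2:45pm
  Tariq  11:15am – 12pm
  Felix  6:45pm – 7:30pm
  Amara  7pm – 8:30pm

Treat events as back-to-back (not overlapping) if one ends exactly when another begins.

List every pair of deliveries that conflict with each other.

Amara & Felix, Nadia & Ravi, Sofia & Tariq

Check each pair: they overlap iff neither finishes before the other starts.
Sorted by start: Ravi, Nadia, Declan, Sofia, Tariq, Elena, Priya, Felix, Amara.
Nadia starts before Ravi ends → Ravi and Nadia overlap.
Declan starts after Ravi ends, so Ravi has no further overlaps.
Declan starts after Nadia ends, so Nadia has no further overlaps.
Sofia starts exactly when Declan ends (back-to-back, no overlap), so Declan has no further overlaps.
Tariq starts before Sofia ends → Sofia and Tariq overlap.
Elena starts after Sofia ends, so Sofia has no further overlaps.
Elena starts after Tariq ends, so Tariq has no further overlaps.
Priya starts after Elena ends, so Elena has no further overlaps.
Felix starts after Priya ends, so Priya has no further overlaps.
Amara starts before Felix ends → Felix and Amara overlap.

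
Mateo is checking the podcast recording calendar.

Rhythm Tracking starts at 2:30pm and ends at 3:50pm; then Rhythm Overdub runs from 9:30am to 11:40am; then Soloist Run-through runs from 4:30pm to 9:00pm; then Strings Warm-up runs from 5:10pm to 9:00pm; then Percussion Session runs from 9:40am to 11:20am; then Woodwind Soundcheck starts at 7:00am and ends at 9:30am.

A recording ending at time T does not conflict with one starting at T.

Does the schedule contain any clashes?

Sorted by start: Woodwind Soundcheck, Rhythm Overdub, Percussion Session, Rhythm Tracking, Soloist Run-through, Strings Warm-up.
Rhythm Overdub starts exactly when Woodwind Soundcheck ends (back-to-back, no overlap), so Woodwind Soundcheck has no further overlaps.
Percussion Session starts before Rhythm Overdub ends → Rhythm Overdub and Percussion Session overlap.
That's a conflict, so the schedule is not conflict-free.

Yes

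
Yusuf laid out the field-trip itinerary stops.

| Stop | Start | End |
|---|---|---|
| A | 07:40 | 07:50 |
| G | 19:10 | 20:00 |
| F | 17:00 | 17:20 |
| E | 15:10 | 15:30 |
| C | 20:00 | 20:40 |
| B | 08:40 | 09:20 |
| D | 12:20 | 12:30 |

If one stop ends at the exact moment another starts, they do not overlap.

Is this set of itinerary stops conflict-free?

Yes

Sorted by start: A, B, D, E, F, G, C.
B starts after A ends; A is clear from here.
D starts after B ends; B is clear from here.
E starts after D ends; D is clear from here.
F starts after E ends; E is clear from here.
G starts after F ends; F is clear from here.
C starts exactly when G ends (back-to-back, no overlap).
Every pair is clear; the schedule has no overlaps.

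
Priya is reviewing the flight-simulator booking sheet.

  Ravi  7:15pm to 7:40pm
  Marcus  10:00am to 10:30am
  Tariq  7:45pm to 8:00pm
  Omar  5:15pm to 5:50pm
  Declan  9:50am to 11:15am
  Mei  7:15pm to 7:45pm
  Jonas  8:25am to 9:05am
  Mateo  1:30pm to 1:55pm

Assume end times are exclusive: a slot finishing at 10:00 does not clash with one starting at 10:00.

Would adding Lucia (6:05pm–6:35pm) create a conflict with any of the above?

Jonas: ends 9:05am at or before Lucia starts 6:05pm → clear.
Declan: ends 11:15am at or before Lucia starts 6:05pm → clear.
Marcus: ends 10:30am at or before Lucia starts 6:05pm → clear.
Mateo: ends 1:55pm at or before Lucia starts 6:05pm → clear.
Omar: ends 5:50pm at or before Lucia starts 6:05pm → clear.
Mei: starts 7:15pm at or after Lucia ends 6:35pm → clear.
Ravi: starts 7:15pm at or after Lucia ends 6:35pm → clear.
Tariq: starts 7:45pm at or after Lucia ends 6:35pm → clear.

No — it doesn't clash with anything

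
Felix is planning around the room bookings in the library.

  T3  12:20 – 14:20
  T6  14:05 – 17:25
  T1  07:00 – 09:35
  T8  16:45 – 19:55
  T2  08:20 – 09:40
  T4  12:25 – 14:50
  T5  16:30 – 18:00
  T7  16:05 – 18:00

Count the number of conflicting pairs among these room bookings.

Two intervals overlap when each starts before the other ends.
Sorted by start: T1, T2, T3, T4, T6, T7, T5, T8.
T2 starts before T1 ends → T1 and T2 overlap.
T3 starts after T1 ends, so T1 has no further overlaps.
T3 starts after T2 ends, so T2 has no further overlaps.
T4 starts before T3 ends → T3 and T4 overlap.
T6 starts before T3 ends → T3 and T6 overlap.
T7 starts after T3 ends, so T3 has no further overlaps.
T6 starts before T4 ends → T4 and T6 overlap.
T7 starts after T4 ends, so T4 has no further overlaps.
T7 starts before T6 ends → T6 and T7 overlap.
T5 starts before T6 ends → T6 and T5 overlap.
T8 starts before T6 ends → T6 and T8 overlap.
T5 starts before T7 ends → T7 and T5 overlap.
T8 starts before T7 ends → T7 and T8 overlap.
T8 starts before T5 ends → T5 and T8 overlap.
Overlapping pairs: T1 & T2, T3 & T4, T3 & T6, T4 & T6, T5 & T6, T5 & T7, T5 & T8, T6 & T7, T6 & T8, T7 & T8 — 10 in total.

10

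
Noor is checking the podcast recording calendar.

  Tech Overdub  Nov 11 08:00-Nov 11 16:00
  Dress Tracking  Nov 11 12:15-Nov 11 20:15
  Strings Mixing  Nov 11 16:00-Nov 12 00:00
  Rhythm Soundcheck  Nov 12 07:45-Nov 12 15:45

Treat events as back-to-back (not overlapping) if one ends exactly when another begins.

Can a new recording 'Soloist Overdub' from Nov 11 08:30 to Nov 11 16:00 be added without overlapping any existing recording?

Tech Overdub: starts Nov 11 08:00 before Soloist Overdub ends Nov 11 16:00, and ends Nov 11 16:00 after Soloist Overdub starts Nov 11 08:30 → overlap.
Dress Tracking: starts Nov 11 12:15 before Soloist Overdub ends Nov 11 16:00, and ends Nov 11 20:15 after Soloist Overdub starts Nov 11 08:30 → overlap.
Strings Mixing: starts Nov 11 16:00 at or after Soloist Overdub ends Nov 11 16:00 → clear.
Rhythm Soundcheck: starts Nov 12 07:45 at or after Soloist Overdub ends Nov 11 16:00 → clear.
Soloist Overdub overlaps Tech Overdub, Dress Tracking.

No — it overlaps Dress Tracking, Tech Overdub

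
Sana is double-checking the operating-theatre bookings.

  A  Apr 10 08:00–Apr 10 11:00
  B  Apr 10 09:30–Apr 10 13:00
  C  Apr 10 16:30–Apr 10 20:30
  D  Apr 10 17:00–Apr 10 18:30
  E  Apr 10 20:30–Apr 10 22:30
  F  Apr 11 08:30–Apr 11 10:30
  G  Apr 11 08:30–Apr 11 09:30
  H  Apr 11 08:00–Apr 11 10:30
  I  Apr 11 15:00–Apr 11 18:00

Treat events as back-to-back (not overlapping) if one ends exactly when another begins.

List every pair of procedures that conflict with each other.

A & B, C & D, F & G, F & H, G & H

Check each pair: they overlap iff neither finishes before the other starts.
Sorted by start: A, B, C, D, E, H, F, G, I.
B starts before A ends → A and B overlap.
C starts after A ends, so A has no further overlaps.
C starts after B ends, so B has no further overlaps.
D starts before C ends → C and D overlap.
E starts exactly when C ends (back-to-back, no overlap), so C has no further overlaps.
E starts after D ends, so D has no further overlaps.
H starts after E ends, so E has no further overlaps.
F starts before H ends → H and F overlap.
G starts before H ends → H and G overlap.
I starts after H ends.
G starts before F ends → F and G overlap.
I starts after F ends.
I starts after G ends.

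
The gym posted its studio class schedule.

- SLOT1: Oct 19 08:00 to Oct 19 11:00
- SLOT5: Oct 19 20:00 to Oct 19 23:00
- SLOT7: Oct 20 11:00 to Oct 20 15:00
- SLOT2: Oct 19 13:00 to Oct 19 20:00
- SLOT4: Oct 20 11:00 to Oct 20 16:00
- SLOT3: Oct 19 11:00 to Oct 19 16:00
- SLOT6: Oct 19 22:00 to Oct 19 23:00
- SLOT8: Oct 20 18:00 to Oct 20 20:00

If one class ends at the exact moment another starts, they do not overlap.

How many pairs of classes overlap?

3

Sorted by start: SLOT1, SLOT3, SLOT2, SLOT5, SLOT6, SLOT4, SLOT7, SLOT8.
SLOT3 starts exactly when SLOT1 ends (back-to-back, no overlap); SLOT1 is clear from here.
SLOT2 starts before SLOT3 ends → SLOT3 and SLOT2 overlap.
SLOT5 starts after SLOT3 ends; SLOT3 is clear from here.
SLOT5 starts exactly when SLOT2 ends (back-to-back, no overlap); SLOT2 is clear from here.
SLOT6 starts before SLOT5 ends → SLOT5 and SLOT6 overlap.
SLOT4 starts after SLOT5 ends; SLOT5 is clear from here.
SLOT4 starts after SLOT6 ends; SLOT6 is clear from here.
SLOT7 starts before SLOT4 ends → SLOT4 and SLOT7 overlap.
SLOT8 starts after SLOT4 ends.
SLOT8 starts after SLOT7 ends.
Overlapping pairs: SLOT2 & SLOT3, SLOT4 & SLOT7, SLOT5 & SLOT6 — 3 in total.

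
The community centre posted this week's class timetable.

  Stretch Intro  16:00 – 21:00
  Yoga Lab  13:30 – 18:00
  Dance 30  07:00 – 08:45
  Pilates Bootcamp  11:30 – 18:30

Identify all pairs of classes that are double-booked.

Pilates Bootcamp & Stretch Intro, Pilates Bootcamp & Yoga Lab, Stretch Intro & Yoga Lab

Sorted by start: Dance 30, Pilates Bootcamp, Yoga Lab, Stretch Intro.
Pilates Bootcamp starts after Dance 30 ends — done with Dance 30.
Yoga Lab starts before Pilates Bootcamp ends → Pilates Bootcamp and Yoga Lab overlap.
Stretch Intro starts before Pilates Bootcamp ends → Pilates Bootcamp and Stretch Intro overlap.
Stretch Intro starts before Yoga Lab ends → Yoga Lab and Stretch Intro overlap.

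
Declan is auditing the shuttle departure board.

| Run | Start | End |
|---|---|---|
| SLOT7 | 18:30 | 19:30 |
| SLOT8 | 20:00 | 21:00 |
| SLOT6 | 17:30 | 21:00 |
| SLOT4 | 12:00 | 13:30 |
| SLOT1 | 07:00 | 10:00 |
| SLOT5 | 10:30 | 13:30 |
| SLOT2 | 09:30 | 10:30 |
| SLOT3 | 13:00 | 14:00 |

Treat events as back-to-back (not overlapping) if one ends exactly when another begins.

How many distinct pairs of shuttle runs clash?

6

Sorted by start: SLOT1, SLOT2, SLOT5, SLOT4, SLOT3, SLOT6, SLOT7, SLOT8.
SLOT2 starts before SLOT1 ends → SLOT1 and SLOT2 overlap.
SLOT5 starts after SLOT1 ends — done with SLOT1.
SLOT5 starts exactly when SLOT2 ends (back-to-back, no overlap) — done with SLOT2.
SLOT4 starts before SLOT5 ends → SLOT5 and SLOT4 overlap.
SLOT3 starts before SLOT5 ends → SLOT5 and SLOT3 overlap.
SLOT6 starts after SLOT5 ends — done with SLOT5.
SLOT3 starts before SLOT4 ends → SLOT4 and SLOT3 overlap.
SLOT6 starts after SLOT4 ends — done with SLOT4.
SLOT6 starts after SLOT3 ends — done with SLOT3.
SLOT7 starts before SLOT6 ends → SLOT6 and SLOT7 overlap.
SLOT8 starts before SLOT6 ends → SLOT6 and SLOT8 overlap.
SLOT8 starts after SLOT7 ends.
Overlapping pairs: SLOT1 & SLOT2, SLOT3 & SLOT4, SLOT3 & SLOT5, SLOT4 & SLOT5, SLOT6 & SLOT7, SLOT6 & SLOT8 — 6 in total.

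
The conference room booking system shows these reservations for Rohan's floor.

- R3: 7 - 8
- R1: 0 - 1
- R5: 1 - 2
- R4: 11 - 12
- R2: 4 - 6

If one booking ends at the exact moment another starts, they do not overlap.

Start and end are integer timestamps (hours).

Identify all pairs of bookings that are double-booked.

Sorted by start: R1, R5, R2, R3, R4.
R5 starts exactly when R1 ends (back-to-back, no overlap), so R1 has no further overlaps.
R2 starts after R5 ends, so R5 has no further overlaps.
R3 starts after R2 ends, so R2 has no further overlaps.
R4 starts after R3 ends.

none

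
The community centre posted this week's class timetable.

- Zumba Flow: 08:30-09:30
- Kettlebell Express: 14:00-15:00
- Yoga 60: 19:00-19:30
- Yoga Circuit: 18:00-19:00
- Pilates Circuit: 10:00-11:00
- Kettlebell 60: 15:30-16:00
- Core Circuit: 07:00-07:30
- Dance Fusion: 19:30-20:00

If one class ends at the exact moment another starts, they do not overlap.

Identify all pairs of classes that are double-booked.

no conflicts

Check each pair: they overlap iff neither finishes before the other starts.
Sorted by start: Core Circuit, Zumba Flow, Pilates Circuit, Kettlebell Express, Kettlebell 60, Yoga Circuit, Yoga 60, Dance Fusion.
Zumba Flow starts after Core Circuit ends, so nothing later overlaps Core Circuit either.
Pilates Circuit starts after Zumba Flow ends, so nothing later overlaps Zumba Flow either.
Kettlebell Express starts after Pilates Circuit ends, so nothing later overlaps Pilates Circuit either.
Kettlebell 60 starts after Kettlebell Express ends, so nothing later overlaps Kettlebell Express either.
Yoga Circuit starts after Kettlebell 60 ends, so nothing later overlaps Kettlebell 60 either.
Yoga 60 starts exactly when Yoga Circuit ends (back-to-back, no overlap), so nothing later overlaps Yoga Circuit either.
Dance Fusion starts exactly when Yoga 60 ends (back-to-back, no overlap).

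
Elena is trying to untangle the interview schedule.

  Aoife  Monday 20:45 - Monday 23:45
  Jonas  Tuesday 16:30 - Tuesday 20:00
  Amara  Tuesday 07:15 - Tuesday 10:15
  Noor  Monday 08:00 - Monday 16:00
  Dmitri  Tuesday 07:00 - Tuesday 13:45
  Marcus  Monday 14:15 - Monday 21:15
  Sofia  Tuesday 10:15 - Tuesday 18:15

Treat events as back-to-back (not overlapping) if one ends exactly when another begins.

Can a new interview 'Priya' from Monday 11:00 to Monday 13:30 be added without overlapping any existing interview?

No — it overlaps Noor

Noor: starts Monday 08:00 before Priya ends Monday 13:30, and ends Monday 16:00 after Priya starts Monday 11:00 → overlap.
Marcus: starts Monday 14:15 at or after Priya ends Monday 13:30 → clear.
Aoife: starts Monday 20:45 at or after Priya ends Monday 13:30 → clear.
Dmitri: starts Tuesday 07:00 at or after Priya ends Monday 13:30 → clear.
Amara: starts Tuesday 07:15 at or after Priya ends Monday 13:30 → clear.
Sofia: starts Tuesday 10:15 at or after Priya ends Monday 13:30 → clear.
Jonas: starts Tuesday 16:30 at or after Priya ends Monday 13:30 → clear.
Priya overlaps Noor.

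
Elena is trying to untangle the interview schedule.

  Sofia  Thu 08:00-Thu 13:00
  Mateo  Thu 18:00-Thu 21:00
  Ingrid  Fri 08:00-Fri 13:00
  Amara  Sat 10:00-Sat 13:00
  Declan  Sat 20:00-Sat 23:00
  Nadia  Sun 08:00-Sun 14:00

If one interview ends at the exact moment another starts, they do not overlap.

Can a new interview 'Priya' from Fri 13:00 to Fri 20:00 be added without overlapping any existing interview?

Yes — the slot is free

Sofia: ends Thu 13:00 at or before Priya starts Fri 13:00 → clear.
Mateo: ends Thu 21:00 at or before Priya starts Fri 13:00 → clear.
Ingrid: ends Fri 13:00 at or before Priya starts Fri 13:00 → clear.
Amara: starts Sat 10:00 at or after Priya ends Fri 20:00 → clear.
Declan: starts Sat 20:00 at or after Priya ends Fri 20:00 → clear.
Nadia: starts Sun 08:00 at or after Priya ends Fri 20:00 → clear.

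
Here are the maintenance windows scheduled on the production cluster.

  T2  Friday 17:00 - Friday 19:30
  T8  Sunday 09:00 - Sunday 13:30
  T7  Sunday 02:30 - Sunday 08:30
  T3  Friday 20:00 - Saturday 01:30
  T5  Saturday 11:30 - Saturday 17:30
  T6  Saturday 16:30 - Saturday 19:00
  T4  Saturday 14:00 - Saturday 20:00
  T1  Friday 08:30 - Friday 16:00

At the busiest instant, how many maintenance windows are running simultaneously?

3

Walk through starts and ends in time order (an end at T is processed before a start at T):
Friday 08:30 start T1 → 1
Friday 16:00 end T1 → 0
Friday 17:00 start T2 → 1
Friday 19:30 end T2 → 0
Friday 20:00 start T3 → 1
Saturday 01:30 end T3 → 0
Saturday 11:30 start T5 → 1
Saturday 14:00 start T4 → 2
Saturday 16:30 start T6 → 3
Saturday 17:30 end T5 → 2
Saturday 19:00 end T6 → 1
Saturday 20:00 end T4 → 0
Sunday 02:30 start T7 → 1
Sunday 08:30 end T7 → 0
Sunday 09:00 start T8 → 1
Sunday 13:30 end T8 → 0
Peak is 3, at Saturday 16:30 (T4, T5, T6).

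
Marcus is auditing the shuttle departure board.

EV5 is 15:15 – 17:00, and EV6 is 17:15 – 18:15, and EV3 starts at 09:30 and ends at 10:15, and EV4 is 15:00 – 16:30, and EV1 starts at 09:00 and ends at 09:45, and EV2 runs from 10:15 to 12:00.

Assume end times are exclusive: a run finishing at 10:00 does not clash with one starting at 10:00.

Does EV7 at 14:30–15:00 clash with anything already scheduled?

No — it doesn't clash with anything

EV1: ends 09:45 at or before EV7 starts 14:30 → clear.
EV3: ends 10:15 at or before EV7 starts 14:30 → clear.
EV2: ends 12:00 at or before EV7 starts 14:30 → clear.
EV4: starts 15:00 at or after EV7 ends 15:00 → clear.
EV5: starts 15:15 at or after EV7 ends 15:00 → clear.
EV6: starts 17:15 at or after EV7 ends 15:00 → clear.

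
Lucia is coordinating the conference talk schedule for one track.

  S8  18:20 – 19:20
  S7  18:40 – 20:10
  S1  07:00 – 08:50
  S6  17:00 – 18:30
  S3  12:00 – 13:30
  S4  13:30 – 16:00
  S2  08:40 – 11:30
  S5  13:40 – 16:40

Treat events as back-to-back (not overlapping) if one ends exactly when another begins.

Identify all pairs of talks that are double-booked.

S1 & S2, S4 & S5, S6 & S8, S7 & S8

Sorted by start: S1, S2, S3, S4, S5, S6, S8, S7.
S2 starts before S1 ends → S1 and S2 overlap.
S3 starts after S1 ends, so S1 has no further overlaps.
S3 starts after S2 ends, so S2 has no further overlaps.
S4 starts exactly when S3 ends (back-to-back, no overlap), so S3 has no further overlaps.
S5 starts before S4 ends → S4 and S5 overlap.
S6 starts after S4 ends, so S4 has no further overlaps.
S6 starts after S5 ends, so S5 has no further overlaps.
S8 starts before S6 ends → S6 and S8 overlap.
S7 starts after S6 ends.
S7 starts before S8 ends → S8 and S7 overlap.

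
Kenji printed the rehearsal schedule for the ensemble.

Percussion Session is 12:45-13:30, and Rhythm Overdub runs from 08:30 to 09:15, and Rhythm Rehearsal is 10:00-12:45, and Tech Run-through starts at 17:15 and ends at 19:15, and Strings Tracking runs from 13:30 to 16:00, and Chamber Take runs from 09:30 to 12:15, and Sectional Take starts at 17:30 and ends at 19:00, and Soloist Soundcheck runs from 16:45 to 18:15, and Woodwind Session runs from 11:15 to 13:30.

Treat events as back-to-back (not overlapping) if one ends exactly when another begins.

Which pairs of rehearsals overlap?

Chamber Take & Rhythm Rehearsal, Chamber Take & Woodwind Session, Percussion Session & Woodwind Session, Rhythm Rehearsal & Woodwind Session, Sectional Take & Soloist Soundcheck, Sectional Take & Tech Run-through, Soloist Soundcheck & Tech Run-through

Sorted by start: Rhythm Overdub, Chamber Take, Rhythm Rehearsal, Woodwind Session, Percussion Session, Strings Tracking, Soloist Soundcheck, Tech Run-through, Sectional Take.
Chamber Take starts after Rhythm Overdub ends — done with Rhythm Overdub.
Rhythm Rehearsal starts before Chamber Take ends → Chamber Take and Rhythm Rehearsal overlap.
Woodwind Session starts before Chamber Take ends → Chamber Take and Woodwind Session overlap.
Percussion Session starts after Chamber Take ends — done with Chamber Take.
Woodwind Session starts before Rhythm Rehearsal ends → Rhythm Rehearsal and Woodwind Session overlap.
Percussion Session starts exactly when Rhythm Rehearsal ends (back-to-back, no overlap) — done with Rhythm Rehearsal.
Percussion Session starts before Woodwind Session ends → Woodwind Session and Percussion Session overlap.
Strings Tracking starts exactly when Woodwind Session ends (back-to-back, no overlap) — done with Woodwind Session.
Strings Tracking starts exactly when Percussion Session ends (back-to-back, no overlap) — done with Percussion Session.
Soloist Soundcheck starts after Strings Tracking ends — done with Strings Tracking.
Tech Run-through starts before Soloist Soundcheck ends → Soloist Soundcheck and Tech Run-through overlap.
Sectional Take starts before Soloist Soundcheck ends → Soloist Soundcheck and Sectional Take overlap.
Sectional Take starts before Tech Run-through ends → Tech Run-through and Sectional Take overlap.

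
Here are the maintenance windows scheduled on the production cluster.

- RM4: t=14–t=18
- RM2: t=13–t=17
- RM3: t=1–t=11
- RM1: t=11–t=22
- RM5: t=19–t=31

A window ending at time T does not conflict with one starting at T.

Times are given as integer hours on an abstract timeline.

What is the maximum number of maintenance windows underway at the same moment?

Sweep the timeline, counting +1 at each start and −1 at each end (ends before starts at a tie):
t=1 start RM3 → 1
t=11 end RM3 → 0
t=11 start RM1 → 1
t=13 start RM2 → 2
t=14 start RM4 → 3
t=17 end RM2 → 2
t=18 end RM4 → 1
t=19 start RM5 → 2
t=22 end RM1 → 1
t=31 end RM5 → 0
Peak is 3, at t=14 (RM1, RM2, RM4).

3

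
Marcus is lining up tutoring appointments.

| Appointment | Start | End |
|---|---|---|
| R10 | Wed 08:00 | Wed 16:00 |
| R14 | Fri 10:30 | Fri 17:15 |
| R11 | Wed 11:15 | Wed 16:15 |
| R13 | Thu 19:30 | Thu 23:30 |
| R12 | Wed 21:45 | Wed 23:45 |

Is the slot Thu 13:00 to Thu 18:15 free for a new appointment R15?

Yes — the slot is free

R10: ends Wed 16:00 at or before R15 starts Thu 13:00 → clear.
R11: ends Wed 16:15 at or before R15 starts Thu 13:00 → clear.
R12: ends Wed 23:45 at or before R15 starts Thu 13:00 → clear.
R13: starts Thu 19:30 at or after R15 ends Thu 18:15 → clear.
R14: starts Fri 10:30 at or after R15 ends Thu 18:15 → clear.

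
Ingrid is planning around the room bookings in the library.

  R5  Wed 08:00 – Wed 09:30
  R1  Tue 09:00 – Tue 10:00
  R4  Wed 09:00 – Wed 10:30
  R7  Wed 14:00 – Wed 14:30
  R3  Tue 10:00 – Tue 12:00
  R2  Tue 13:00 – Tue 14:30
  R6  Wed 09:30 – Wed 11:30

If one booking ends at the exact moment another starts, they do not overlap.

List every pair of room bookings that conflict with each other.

Sorted by start: R1, R3, R2, R5, R4, R6, R7.
R3 starts exactly when R1 ends (back-to-back, no overlap), so R1 has no further overlaps.
R2 starts after R3 ends, so R3 has no further overlaps.
R5 starts after R2 ends, so R2 has no further overlaps.
R4 starts before R5 ends → R5 and R4 overlap.
R6 starts exactly when R5 ends (back-to-back, no overlap), so R5 has no further overlaps.
R6 starts before R4 ends → R4 and R6 overlap.
R7 starts after R4 ends.
R7 starts after R6 ends.

R4 & R5, R4 & R6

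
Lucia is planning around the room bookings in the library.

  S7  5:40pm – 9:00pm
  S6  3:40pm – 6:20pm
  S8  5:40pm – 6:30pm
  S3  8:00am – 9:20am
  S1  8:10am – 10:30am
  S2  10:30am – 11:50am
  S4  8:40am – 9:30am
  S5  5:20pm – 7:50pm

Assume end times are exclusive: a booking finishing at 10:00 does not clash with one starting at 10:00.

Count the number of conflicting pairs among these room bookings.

Sorted by start: S3, S1, S4, S2, S6, S5, S7, S8.
S1 starts before S3 ends → S3 and S1 overlap.
S4 starts before S3 ends → S3 and S4 overlap.
S2 starts after S3 ends; S3 is clear from here.
S4 starts before S1 ends → S1 and S4 overlap.
S2 starts exactly when S1 ends (back-to-back, no overlap); S1 is clear from here.
S2 starts after S4 ends; S4 is clear from here.
S6 starts after S2 ends; S2 is clear from here.
S5 starts before S6 ends → S6 and S5 overlap.
S7 starts before S6 ends → S6 and S7 overlap.
S8 starts before S6 ends → S6 and S8 overlap.
S7 starts before S5 ends → S5 and S7 overlap.
S8 starts before S5 ends → S5 and S8 overlap.
S8 starts before S7 ends → S7 and S8 overlap.
Overlapping pairs: S1 & S3, S1 & S4, S3 & S4, S5 & S6, S5 & S7, S5 & S8, S6 & S7, S6 & S8, S7 & S8 — 9 in total.

9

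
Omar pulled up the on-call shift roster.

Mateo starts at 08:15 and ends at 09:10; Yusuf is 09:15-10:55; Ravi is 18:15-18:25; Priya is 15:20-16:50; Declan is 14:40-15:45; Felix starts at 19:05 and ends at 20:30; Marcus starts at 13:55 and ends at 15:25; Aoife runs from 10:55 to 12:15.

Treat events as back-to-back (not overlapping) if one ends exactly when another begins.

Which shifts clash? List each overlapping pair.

Check each pair: they overlap iff neither finishes before the other starts.
Sorted by start: Mateo, Yusuf, Aoife, Marcus, Declan, Priya, Ravi, Felix.
Yusuf starts after Mateo ends, so Mateo has no further overlaps.
Aoife starts exactly when Yusuf ends (back-to-back, no overlap), so Yusuf has no further overlaps.
Marcus starts after Aoife ends, so Aoife has no further overlaps.
Declan starts before Marcus ends → Marcus and Declan overlap.
Priya starts before Marcus ends → Marcus and Priya overlap.
Ravi starts after Marcus ends, so Marcus has no further overlaps.
Priya starts before Declan ends → Declan and Priya overlap.
Ravi starts after Declan ends, so Declan has no further overlaps.
Ravi starts after Priya ends, so Priya has no further overlaps.
Felix starts after Ravi ends.

Declan & Marcus, Declan & Priya, Marcus & Priya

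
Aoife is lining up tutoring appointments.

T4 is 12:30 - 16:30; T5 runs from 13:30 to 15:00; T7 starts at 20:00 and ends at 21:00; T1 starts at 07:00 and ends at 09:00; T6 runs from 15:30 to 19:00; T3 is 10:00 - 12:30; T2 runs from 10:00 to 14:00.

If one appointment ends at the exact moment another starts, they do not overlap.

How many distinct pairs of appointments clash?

5

Two intervals overlap when each starts before the other ends.
Sorted by start: T1, T2, T3, T4, T5, T6, T7.
T2 starts after T1 ends; T1 is clear from here.
T3 starts before T2 ends → T2 and T3 overlap.
T4 starts before T2 ends → T2 and T4 overlap.
T5 starts before T2 ends → T2 and T5 overlap.
T6 starts after T2 ends; T2 is clear from here.
T4 starts exactly when T3 ends (back-to-back, no overlap); T3 is clear from here.
T5 starts before T4 ends → T4 and T5 overlap.
T6 starts before T4 ends → T4 and T6 overlap.
T7 starts after T4 ends.
T6 starts after T5 ends; T5 is clear from here.
T7 starts after T6 ends.
Overlapping pairs: T2 & T3, T2 & T4, T2 & T5, T4 & T5, T4 & T6 — 5 in total.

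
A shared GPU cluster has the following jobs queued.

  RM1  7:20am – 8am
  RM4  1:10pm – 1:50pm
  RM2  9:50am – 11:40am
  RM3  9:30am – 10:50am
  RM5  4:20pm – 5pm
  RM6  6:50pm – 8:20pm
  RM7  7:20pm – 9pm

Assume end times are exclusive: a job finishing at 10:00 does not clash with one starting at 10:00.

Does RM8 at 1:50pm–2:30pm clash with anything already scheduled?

RM1: ends 8am at or before RM8 starts 1:50pm → clear.
RM3: ends 10:50am at or before RM8 starts 1:50pm → clear.
RM2: ends 11:40am at or before RM8 starts 1:50pm → clear.
RM4: ends 1:50pm at or before RM8 starts 1:50pm → clear.
RM5: starts 4:20pm at or after RM8 ends 2:30pm → clear.
RM6: starts 6:50pm at or after RM8 ends 2:30pm → clear.
RM7: starts 7:20pm at or after RM8 ends 2:30pm → clear.

No — it doesn't clash with anything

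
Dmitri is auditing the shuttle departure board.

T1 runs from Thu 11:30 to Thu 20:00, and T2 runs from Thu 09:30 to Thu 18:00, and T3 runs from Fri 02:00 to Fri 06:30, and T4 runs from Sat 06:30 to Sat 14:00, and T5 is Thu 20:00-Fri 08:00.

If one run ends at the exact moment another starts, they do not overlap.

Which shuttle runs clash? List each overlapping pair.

Check each pair: they overlap iff neither finishes before the other starts.
Sorted by start: T2, T1, T5, T3, T4.
T1 starts before T2 ends → T2 and T1 overlap.
T5 starts after T2 ends, so nothing later overlaps T2 either.
T5 starts exactly when T1 ends (back-to-back, no overlap), so nothing later overlaps T1 either.
T3 starts before T5 ends → T5 and T3 overlap.
T4 starts after T5 ends.
T4 starts after T3 ends.

T1 & T2, T3 & T5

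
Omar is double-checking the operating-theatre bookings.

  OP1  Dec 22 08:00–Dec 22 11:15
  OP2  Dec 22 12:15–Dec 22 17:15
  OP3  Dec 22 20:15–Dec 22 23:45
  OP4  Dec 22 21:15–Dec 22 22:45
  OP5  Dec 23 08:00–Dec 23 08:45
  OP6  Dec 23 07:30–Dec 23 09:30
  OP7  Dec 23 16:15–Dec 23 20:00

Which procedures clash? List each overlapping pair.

OP3 & OP4, OP5 & OP6

Sorted by start: OP1, OP2, OP3, OP4, OP6, OP5, OP7.
OP2 starts after OP1 ends, so OP1 has no further overlaps.
OP3 starts after OP2 ends, so OP2 has no further overlaps.
OP4 starts before OP3 ends → OP3 and OP4 overlap.
OP6 starts after OP3 ends, so OP3 has no further overlaps.
OP6 starts after OP4 ends, so OP4 has no further overlaps.
OP5 starts before OP6 ends → OP6 and OP5 overlap.
OP7 starts after OP6 ends.
OP7 starts after OP5 ends.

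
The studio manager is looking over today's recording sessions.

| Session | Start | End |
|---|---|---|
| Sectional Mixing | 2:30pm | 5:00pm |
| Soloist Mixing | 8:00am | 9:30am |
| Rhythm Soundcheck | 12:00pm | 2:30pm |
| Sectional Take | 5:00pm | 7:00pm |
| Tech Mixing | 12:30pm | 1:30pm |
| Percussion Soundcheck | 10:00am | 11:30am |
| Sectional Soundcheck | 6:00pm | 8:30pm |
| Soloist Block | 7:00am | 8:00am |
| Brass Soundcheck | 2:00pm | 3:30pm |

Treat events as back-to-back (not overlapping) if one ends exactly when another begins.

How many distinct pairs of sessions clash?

4

Two intervals overlap when each starts before the other ends.
Sorted by start: Soloist Block, Soloist Mixing, Percussion Soundcheck, Rhythm Soundcheck, Tech Mixing, Brass Soundcheck, Sectional Mixing, Sectional Take, Sectional Soundcheck.
Soloist Mixing starts exactly when Soloist Block ends (back-to-back, no overlap); Soloist Block is clear from here.
Percussion Soundcheck starts after Soloist Mixing ends; Soloist Mixing is clear from here.
Rhythm Soundcheck starts after Percussion Soundcheck ends; Percussion Soundcheck is clear from here.
Tech Mixing starts before Rhythm Soundcheck ends → Rhythm Soundcheck and Tech Mixing overlap.
Brass Soundcheck starts before Rhythm Soundcheck ends → Rhythm Soundcheck and Brass Soundcheck overlap.
Sectional Mixing starts exactly when Rhythm Soundcheck ends (back-to-back, no overlap); Rhythm Soundcheck is clear from here.
Brass Soundcheck starts after Tech Mixing ends; Tech Mixing is clear from here.
Sectional Mixing starts before Brass Soundcheck ends → Brass Soundcheck and Sectional Mixing overlap.
Sectional Take starts after Brass Soundcheck ends; Brass Soundcheck is clear from here.
Sectional Take starts exactly when Sectional Mixing ends (back-to-back, no overlap); Sectional Mixing is clear from here.
Sectional Soundcheck starts before Sectional Take ends → Sectional Take and Sectional Soundcheck overlap.
Overlapping pairs: Brass Soundcheck & Rhythm Soundcheck, Brass Soundcheck & Sectional Mixing, Rhythm Soundcheck & Tech Mixing, Sectional Soundcheck & Sectional Take — 4 in total.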